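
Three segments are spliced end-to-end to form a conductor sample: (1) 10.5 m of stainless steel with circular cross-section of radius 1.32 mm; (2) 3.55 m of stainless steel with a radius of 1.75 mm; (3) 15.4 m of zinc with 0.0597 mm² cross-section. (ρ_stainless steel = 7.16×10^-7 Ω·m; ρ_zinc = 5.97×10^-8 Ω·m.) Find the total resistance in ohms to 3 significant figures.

17.0 Ω

Seg 1: A = πr² = π(1.3200e-03 m)² = 5.474e-06 m²
R_1 = (7.16×10^-7)(10.5)/(5.474e-06) = 1.373 Ω
Seg 2: A = πr² = π(1.7500e-03 m)² = 9.621e-06 m²
R_2 = (7.16×10^-7)(3.55)/(9.621e-06) = 0.2642 Ω
Seg 3: A = 0.0597 mm² = 5.970e-08 m²
R_3 = (5.97×10^-8)(15.4)/(5.970e-08) = 15.4 Ω
R_total = R_1 + R_2 + R_3 = 17.0 Ω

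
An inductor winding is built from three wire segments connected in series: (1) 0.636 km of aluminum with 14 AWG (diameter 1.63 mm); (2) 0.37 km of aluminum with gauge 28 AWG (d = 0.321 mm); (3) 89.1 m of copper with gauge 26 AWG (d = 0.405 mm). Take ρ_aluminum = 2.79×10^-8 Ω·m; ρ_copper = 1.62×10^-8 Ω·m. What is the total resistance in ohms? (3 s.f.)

Seg 1: A = π(1.63/2 mm)² = π(8.1500e-04 m)² = 2.087e-06 m²
R_1 = (2.79×10^-8)(636)/(2.087e-06) = 8.503 Ω
Seg 2: A = π(0.321/2 mm)² = π(1.6050e-04 m)² = 8.093e-08 m²
R_2 = (2.79×10^-8)(370)/(8.093e-08) = 127.6 Ω
Seg 3: A = π(0.405/2 mm)² = π(2.0250e-04 m)² = 1.288e-07 m²
R_3 = (1.62×10^-8)(89.1)/(1.288e-07) = 11.2 Ω
R_total = R_1 + R_2 + R_3 = 147 Ω

147 Ω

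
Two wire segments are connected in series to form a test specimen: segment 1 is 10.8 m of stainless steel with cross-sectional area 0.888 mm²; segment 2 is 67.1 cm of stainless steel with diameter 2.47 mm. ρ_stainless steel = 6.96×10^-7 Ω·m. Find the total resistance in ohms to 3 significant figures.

8.56 Ω

Segment 1: A = 0.888 mm² = 8.880e-07 m²
R₁ = ρL/A = (6.96×10^-7)(10.8)/(8.880e-07) = 8.465 Ω
Segment 2: A = π(d/2)² = π(1.2350e-03 m)² = 4.792e-06 m²
R₂ = (6.96×10^-7)(0.671)/(4.792e-06) = 0.09746 Ω
R = R₁ + R₂ = 8.56 Ω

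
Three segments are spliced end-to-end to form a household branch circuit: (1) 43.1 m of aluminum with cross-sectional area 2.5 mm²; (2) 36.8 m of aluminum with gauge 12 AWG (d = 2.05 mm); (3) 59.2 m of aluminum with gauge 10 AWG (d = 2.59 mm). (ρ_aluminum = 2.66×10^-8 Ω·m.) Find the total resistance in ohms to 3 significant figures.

Seg 1: A = 2.5 mm² = 2.500e-06 m²
R_1 = (2.66×10^-8)(43.1)/(2.500e-06) = 0.4586 Ω
Seg 2: A = π(2.05/2 mm)² = π(1.0250e-03 m)² = 3.301e-06 m²
R_2 = (2.66×10^-8)(36.8)/(3.301e-06) = 0.2966 Ω
Seg 3: A = π(2.59/2 mm)² = π(1.2950e-03 m)² = 5.269e-06 m²
R_3 = (2.66×10^-8)(59.2)/(5.269e-06) = 0.2989 Ω
R_total = R_1 + R_2 + R_3 = 1.05 Ω

1.05 Ω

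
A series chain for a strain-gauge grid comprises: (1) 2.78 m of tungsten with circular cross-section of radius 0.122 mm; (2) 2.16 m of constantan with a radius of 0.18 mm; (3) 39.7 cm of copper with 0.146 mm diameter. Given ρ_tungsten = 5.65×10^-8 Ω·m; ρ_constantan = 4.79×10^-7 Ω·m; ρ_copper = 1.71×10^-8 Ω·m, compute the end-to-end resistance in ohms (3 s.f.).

13.9 Ω

Seg 1: A = πr² = π(1.2200e-04 m)² = 4.676e-08 m²
R_1 = (5.65×10^-8)(2.78)/(4.676e-08) = 3.359 Ω
Seg 2: A = πr² = π(1.8000e-04 m)² = 1.018e-07 m²
R_2 = (4.79×10^-7)(2.16)/(1.018e-07) = 10.16 Ω
Seg 3: A = π(d/2)² = π(7.3000e-05 m)² = 1.674e-08 m²
R_3 = (1.71×10^-8)(0.397)/(1.674e-08) = 0.4055 Ω
R_total = R_1 + R_2 + R_3 = 13.9 Ω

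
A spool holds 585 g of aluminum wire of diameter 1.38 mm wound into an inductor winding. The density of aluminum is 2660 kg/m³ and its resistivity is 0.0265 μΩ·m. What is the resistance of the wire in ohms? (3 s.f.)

2.61 Ω

ρ = 0.0265 μΩ·m = 2.65×10^-8 Ω·m
A = π(d/2)² = π(6.9000e-04 m)² = 1.4957e-06 m²
L = m/(density·A) = 0.585/(2660×1.4957e-06) = 147 m
R = ρL/A = (2.65×10^-8)(147)/(1.4957e-06) = 2.61 Ω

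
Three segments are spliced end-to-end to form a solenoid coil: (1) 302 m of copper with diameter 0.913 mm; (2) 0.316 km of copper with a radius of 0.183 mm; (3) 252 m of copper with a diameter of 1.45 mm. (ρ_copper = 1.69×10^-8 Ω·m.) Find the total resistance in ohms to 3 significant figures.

61.1 Ω

Seg 1: A = π(d/2)² = π(4.5650e-04 m)² = 6.547e-07 m²
R_1 = (1.69×10^-8)(302)/(6.547e-07) = 7.796 Ω
Seg 2: A = πr² = π(1.8300e-04 m)² = 1.052e-07 m²
R_2 = (1.69×10^-8)(316)/(1.052e-07) = 50.76 Ω
Seg 3: A = π(d/2)² = π(7.2500e-04 m)² = 1.651e-06 m²
R_3 = (1.69×10^-8)(252)/(1.651e-06) = 2.579 Ω
R_total = R_1 + R_2 + R_3 = 61.1 Ω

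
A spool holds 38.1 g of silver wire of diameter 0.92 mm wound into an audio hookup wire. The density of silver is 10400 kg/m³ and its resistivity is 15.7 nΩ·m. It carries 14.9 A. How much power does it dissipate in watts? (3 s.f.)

ρ = 15.7 nΩ·m = 1.57×10^-8 Ω·m
A = π(d/2)² = π(4.6000e-04 m)² = 6.6476e-07 m²
L = m/(density·A) = 0.0381/(10400×6.6476e-07) = 5.511 m
R = ρL/A = (1.57×10^-8)(5.511)/(6.6476e-07) = 0.1302 Ω
P = I²R = (14.9)² × 0.1302 = 28.9 W

28.9 W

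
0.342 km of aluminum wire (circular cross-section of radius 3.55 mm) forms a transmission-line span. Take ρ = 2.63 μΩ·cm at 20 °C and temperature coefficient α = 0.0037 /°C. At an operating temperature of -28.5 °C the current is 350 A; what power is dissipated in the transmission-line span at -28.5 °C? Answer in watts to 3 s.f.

ρ = 2.63 μΩ·cm = 2.63×10^-8 Ω·m
A = πr² = π(3.5500e-03 m)² = 3.959e-05 m²
R₍20₎ = ρL/A = (2.63×10^-8)(342)/(3.959e-05) = 0.2272 Ω
R₍-28.5₎ = R₍20₎(1 + αΔT) = 0.2272 × (1 + 0.0037×-48.5) = 0.1864 Ω
P = I²R = (350)² × 0.1864 = 22800 W

22800 W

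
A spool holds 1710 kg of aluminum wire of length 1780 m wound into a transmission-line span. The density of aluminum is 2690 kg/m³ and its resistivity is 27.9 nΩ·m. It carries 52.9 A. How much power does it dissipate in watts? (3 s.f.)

389 W

ρ = 27.9 nΩ·m = 2.79×10^-8 Ω·m
A = m/(density·L) = 1710/(2690×1780) = 3.5713e-04 m²
R = ρL/A = (2.79×10^-8)(1780)/(3.5713e-04) = 0.1391 Ω
P = I²R = (52.9)² × 0.1391 = 389 W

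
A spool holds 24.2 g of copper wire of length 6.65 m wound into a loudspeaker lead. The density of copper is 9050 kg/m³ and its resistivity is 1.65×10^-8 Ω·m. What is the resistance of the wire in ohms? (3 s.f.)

0.273 Ω

A = m/(density·L) = 0.0242/(9050×6.65) = 4.0211e-07 m²
R = ρL/A = (1.65×10^-8)(6.65)/(4.0211e-07) = 0.273 Ω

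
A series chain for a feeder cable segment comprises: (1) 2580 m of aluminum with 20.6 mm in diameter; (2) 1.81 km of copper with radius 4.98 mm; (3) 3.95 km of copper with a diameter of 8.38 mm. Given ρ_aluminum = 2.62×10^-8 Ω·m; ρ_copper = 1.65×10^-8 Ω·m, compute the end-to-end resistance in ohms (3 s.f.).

Seg 1: A = π(d/2)² = π(1.0300e-02 m)² = 3.333e-04 m²
R_1 = (2.62×10^-8)(2580)/(3.333e-04) = 0.2028 Ω
Seg 2: A = πr² = π(4.9800e-03 m)² = 7.791e-05 m²
R_2 = (1.65×10^-8)(1810)/(7.791e-05) = 0.3833 Ω
Seg 3: A = π(d/2)² = π(4.1900e-03 m)² = 5.515e-05 m²
R_3 = (1.65×10^-8)(3950)/(5.515e-05) = 1.182 Ω
R_total = R_1 + R_2 + R_3 = 1.77 Ω

1.77 Ω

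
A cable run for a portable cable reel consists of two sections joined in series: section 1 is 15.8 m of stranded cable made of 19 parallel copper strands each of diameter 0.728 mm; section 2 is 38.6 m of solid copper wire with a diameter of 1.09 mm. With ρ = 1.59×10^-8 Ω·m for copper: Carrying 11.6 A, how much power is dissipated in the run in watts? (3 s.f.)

Section 1: A_strand = π(3.6400e-04)² = 4.162e-07 m²; R₁ = ρL/(N·A_s) = (1.59×10^-8)(15.8)/(19×4.162e-07) = 0.03176 Ω
Section 2: A = π(d/2)² = π(5.4500e-04 m)² = 9.331e-07 m²
R₂ = (1.59×10^-8)(38.6)/(9.331e-07) = 0.6577 Ω
R = R₁ + R₂ = 0.6895 Ω
P = I²R = (11.6)² × 0.6895 = 92.8 W

92.8 W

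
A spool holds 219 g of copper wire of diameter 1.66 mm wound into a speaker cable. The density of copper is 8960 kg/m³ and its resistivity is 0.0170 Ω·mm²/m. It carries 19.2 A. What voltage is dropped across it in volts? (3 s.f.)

1.70 V

ρ = 0.0170 Ω·mm²/m = 1.70×10^-8 Ω·m
A = π(d/2)² = π(8.3000e-04 m)² = 2.1642e-06 m²
L = m/(density·A) = 0.219/(8960×2.1642e-06) = 11.29 m
R = ρL/A = (1.70×10^-8)(11.29)/(2.1642e-06) = 0.08871 Ω
V = IR = 19.2 × 0.08871 = 1.70 V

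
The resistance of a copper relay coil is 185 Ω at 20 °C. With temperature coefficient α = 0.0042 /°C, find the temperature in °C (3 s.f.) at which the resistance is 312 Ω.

183 °C

R = R₀(1 + α(T − T₀)) ⇒ T = T₀ + (R/R₀ − 1)/α
T = 20 + (312/185 − 1)/0.0042 = 20 + (0.6865)/0.0042 = 183 °C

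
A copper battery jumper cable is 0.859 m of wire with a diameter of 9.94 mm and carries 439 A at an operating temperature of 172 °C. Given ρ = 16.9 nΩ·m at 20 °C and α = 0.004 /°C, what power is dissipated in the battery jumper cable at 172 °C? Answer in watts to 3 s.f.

ρ = 16.9 nΩ·m = 1.69×10^-8 Ω·m
A = π(d/2)² = π(4.9700e-03 m)² = 7.760e-05 m²
R₍20₎ = ρL/A = (1.69×10^-8)(0.859)/(7.760e-05) = 1.871×10^-4 Ω
R₍172₎ = R₍20₎(1 + αΔT) = 1.871×10^-4 × (1 + 0.004×152) = 3.008×10^-4 Ω
P = I²R = (439)² × 3.008×10^-4 = 58.0 W

58.0 W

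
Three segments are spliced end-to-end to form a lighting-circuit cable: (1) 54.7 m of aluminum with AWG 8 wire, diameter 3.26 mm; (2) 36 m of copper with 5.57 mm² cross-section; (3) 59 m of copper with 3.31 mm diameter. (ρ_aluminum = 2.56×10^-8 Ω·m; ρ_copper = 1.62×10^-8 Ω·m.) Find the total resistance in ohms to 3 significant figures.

0.384 Ω

Seg 1: A = π(3.26/2 mm)² = π(1.6300e-03 m)² = 8.347e-06 m²
R_1 = (2.56×10^-8)(54.7)/(8.347e-06) = 0.1678 Ω
Seg 2: A = 5.57 mm² = 5.570e-06 m²
R_2 = (1.62×10^-8)(36)/(5.570e-06) = 0.1047 Ω
Seg 3: A = π(d/2)² = π(1.6550e-03 m)² = 8.605e-06 m²
R_3 = (1.62×10^-8)(59)/(8.605e-06) = 0.1111 Ω
R_total = R_1 + R_2 + R_3 = 0.384 Ω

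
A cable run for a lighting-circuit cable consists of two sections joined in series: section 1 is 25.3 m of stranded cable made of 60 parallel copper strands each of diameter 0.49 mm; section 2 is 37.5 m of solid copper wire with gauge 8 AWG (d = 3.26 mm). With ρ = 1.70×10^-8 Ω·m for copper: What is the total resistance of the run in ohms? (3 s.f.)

Section 1: A_strand = π(2.4500e-04)² = 1.886e-07 m²; R₁ = ρL/(N·A_s) = (1.70×10^-8)(25.3)/(60×1.886e-07) = 0.03801 Ω
Section 2: A = π(3.26/2 mm)² = π(1.6300e-03 m)² = 8.347e-06 m²
R₂ = (1.70×10^-8)(37.5)/(8.347e-06) = 0.07638 Ω
R = R₁ + R₂ = 0.114 Ω

0.114 Ω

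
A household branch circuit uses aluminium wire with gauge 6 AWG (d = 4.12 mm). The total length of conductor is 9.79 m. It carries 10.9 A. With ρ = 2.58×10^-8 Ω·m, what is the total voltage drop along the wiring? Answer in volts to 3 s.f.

0.207 V

A = π(4.12/2 mm)² = π(2.0600e-03 m)² = 1.333e-05 m²
R = ρL/A = (2.58×10^-8)(9.79)/(1.333e-05) = 0.01895 Ω
V = IR = 10.9 × 0.01895 = 0.207 V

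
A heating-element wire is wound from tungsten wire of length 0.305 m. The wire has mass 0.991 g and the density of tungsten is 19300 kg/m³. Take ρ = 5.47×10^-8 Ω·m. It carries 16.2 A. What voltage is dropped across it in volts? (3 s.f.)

1.61 V

A = m/(density·L) = 9.910×10^-4/(19300×0.305) = 1.6835e-07 m²
R = ρL/A = (5.47×10^-8)(0.305)/(1.6835e-07) = 0.0991 Ω
V = IR = 16.2 × 0.0991 = 1.61 V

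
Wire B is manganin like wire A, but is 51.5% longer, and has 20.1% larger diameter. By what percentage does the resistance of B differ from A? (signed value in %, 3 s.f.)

5.03%

R ∝ L/d², so R_B/R_A = (1 + 51.5/100) × (1 + 20.1/100)⁻²
= 1.515 × 0.6933 = 1.05
(R_B − R_A)/R_A = 1.05 − 1 = 5.03%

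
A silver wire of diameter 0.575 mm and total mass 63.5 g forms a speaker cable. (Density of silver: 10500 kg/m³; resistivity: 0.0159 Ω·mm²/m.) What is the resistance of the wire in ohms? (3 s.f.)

ρ = 0.0159 Ω·mm²/m = 1.59×10^-8 Ω·m
A = π(d/2)² = π(2.8750e-04 m)² = 2.5967e-07 m²
L = m/(density·A) = 0.0635/(10500×2.5967e-07) = 23.29 m
R = ρL/A = (1.59×10^-8)(23.29)/(2.5967e-07) = 1.43 Ω

1.43 Ω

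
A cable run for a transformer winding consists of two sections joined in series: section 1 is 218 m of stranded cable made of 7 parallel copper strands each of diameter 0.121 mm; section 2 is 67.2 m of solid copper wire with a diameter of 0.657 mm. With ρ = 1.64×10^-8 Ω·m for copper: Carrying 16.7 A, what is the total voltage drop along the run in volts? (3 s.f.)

Section 1: A_strand = π(6.0500e-05)² = 1.150e-08 m²; R₁ = ρL/(N·A_s) = (1.64×10^-8)(218)/(7×1.150e-08) = 44.42 Ω
Section 2: A = π(d/2)² = π(3.2850e-04 m)² = 3.390e-07 m²
R₂ = (1.64×10^-8)(67.2)/(3.390e-07) = 3.251 Ω
R = R₁ + R₂ = 47.67 Ω
V = IR = 16.7 × 47.67 = 796 V

796 V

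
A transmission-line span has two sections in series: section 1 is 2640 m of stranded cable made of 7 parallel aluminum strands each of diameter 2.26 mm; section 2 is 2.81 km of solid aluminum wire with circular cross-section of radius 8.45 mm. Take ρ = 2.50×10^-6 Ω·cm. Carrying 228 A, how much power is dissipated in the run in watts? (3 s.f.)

1.38×10^5 W

ρ = 2.50×10^-6 Ω·cm = 2.50×10^-8 Ω·m
Section 1: A_strand = π(1.1300e-03)² = 4.011e-06 m²; R₁ = ρL/(N·A_s) = (2.50×10^-8)(2640)/(7×4.011e-06) = 2.35 Ω
Section 2: A = πr² = π(8.4500e-03 m)² = 2.243e-04 m²
R₂ = (2.50×10^-8)(2810)/(2.243e-04) = 0.3132 Ω
R = R₁ + R₂ = 2.664 Ω
P = I²R = (228)² × 2.664 = 1.38×10^5 W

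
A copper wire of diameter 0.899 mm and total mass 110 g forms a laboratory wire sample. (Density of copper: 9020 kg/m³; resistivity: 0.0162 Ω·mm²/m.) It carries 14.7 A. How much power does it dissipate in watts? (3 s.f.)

ρ = 0.0162 Ω·mm²/m = 1.62×10^-8 Ω·m
A = π(d/2)² = π(4.4950e-04 m)² = 6.3476e-07 m²
L = m/(density·A) = 0.11/(9020×6.3476e-07) = 19.21 m
R = ρL/A = (1.62×10^-8)(19.21)/(6.3476e-07) = 0.4903 Ω
P = I²R = (14.7)² × 0.4903 = 106 W

106 W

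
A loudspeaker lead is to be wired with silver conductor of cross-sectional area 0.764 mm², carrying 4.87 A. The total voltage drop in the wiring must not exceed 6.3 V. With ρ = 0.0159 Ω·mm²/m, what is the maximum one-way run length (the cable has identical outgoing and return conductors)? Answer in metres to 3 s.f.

ρ = 0.0159 Ω·mm²/m = 1.59×10^-8 Ω·m
A = 0.764 mm² = 7.640e-07 m²
L_max = V_max·A/(2·ρI) = (6.3)(7.640e-07)/(2×1.59×10^-8×4.87) = 31.1 m

31.1 m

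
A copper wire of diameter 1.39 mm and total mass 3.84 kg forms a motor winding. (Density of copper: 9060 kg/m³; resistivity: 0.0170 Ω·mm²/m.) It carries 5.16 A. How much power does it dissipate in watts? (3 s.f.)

83.3 W

ρ = 0.0170 Ω·mm²/m = 1.70×10^-8 Ω·m
A = π(d/2)² = π(6.9500e-04 m)² = 1.5175e-06 m²
L = m/(density·A) = 3.84/(9060×1.5175e-06) = 279.3 m
R = ρL/A = (1.70×10^-8)(279.3)/(1.5175e-06) = 3.129 Ω
P = I²R = (5.16)² × 3.129 = 83.3 W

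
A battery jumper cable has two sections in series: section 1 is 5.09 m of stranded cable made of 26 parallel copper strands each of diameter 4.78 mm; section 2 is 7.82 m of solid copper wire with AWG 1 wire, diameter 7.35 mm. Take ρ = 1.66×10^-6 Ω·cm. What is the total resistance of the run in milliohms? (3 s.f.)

ρ = 1.66×10^-6 Ω·cm = 1.66×10^-8 Ω·m
Section 1: A_strand = π(2.3900e-03)² = 1.795e-05 m²; R₁ = ρL/(N·A_s) = (1.66×10^-8)(5.09)/(26×1.795e-05) = 1.811×10^-4 Ω
Section 2: A = π(7.35/2 mm)² = π(3.6750e-03 m)² = 4.243e-05 m²
R₂ = (1.66×10^-8)(7.82)/(4.243e-05) = 0.003059 Ω
R = R₁ + R₂ = 3.24 mΩ

3.24 mΩ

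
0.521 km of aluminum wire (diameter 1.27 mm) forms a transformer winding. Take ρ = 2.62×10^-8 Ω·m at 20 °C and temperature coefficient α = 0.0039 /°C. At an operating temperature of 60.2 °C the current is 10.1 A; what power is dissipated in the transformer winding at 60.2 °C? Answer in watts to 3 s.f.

1270 W

A = π(d/2)² = π(6.3500e-04 m)² = 1.267e-06 m²
R₍20₎ = ρL/A = (2.62×10^-8)(521)/(1.267e-06) = 10.78 Ω
R₍60.2₎ = R₍20₎(1 + αΔT) = 10.78 × (1 + 0.0039×40.2) = 12.47 Ω
P = I²R = (10.1)² × 12.47 = 1270 W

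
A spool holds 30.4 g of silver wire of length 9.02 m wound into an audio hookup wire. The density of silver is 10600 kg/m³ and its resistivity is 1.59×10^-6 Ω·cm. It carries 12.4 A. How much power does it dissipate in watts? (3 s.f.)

ρ = 1.59×10^-6 Ω·cm = 1.59×10^-8 Ω·m
A = m/(density·L) = 0.0304/(10600×9.02) = 3.1795e-07 m²
R = ρL/A = (1.59×10^-8)(9.02)/(3.1795e-07) = 0.4511 Ω
P = I²R = (12.4)² × 0.4511 = 69.4 W

69.4 W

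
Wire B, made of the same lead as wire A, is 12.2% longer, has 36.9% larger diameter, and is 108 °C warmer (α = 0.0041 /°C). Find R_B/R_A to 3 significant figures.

R ∝ ρL/d² with ρ ∝ (1+αΔT), so R_B/R_A = (1 + 12.2/100) × (1 + 36.9/100)⁻² × (1 + 0.0041×108)
= 1.122 × 0.5336 × 1.443 = 0.864

0.864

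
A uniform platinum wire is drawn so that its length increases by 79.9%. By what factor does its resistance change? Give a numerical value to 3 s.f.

3.24

k = 1 + 79.9/100 = 1.799; volume constant ⇒ A' = A/k, so R' = k²R.
Factor = 3.24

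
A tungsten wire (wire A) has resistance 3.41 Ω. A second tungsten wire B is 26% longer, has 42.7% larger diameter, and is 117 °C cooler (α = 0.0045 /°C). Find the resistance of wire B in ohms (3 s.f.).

0.999 Ω

R ∝ ρL/d² with ρ ∝ (1+αΔT), so R_B/R_A = (1 + 26/100) × (1 + 42.7/100)⁻² × (1 − 0.0045×117)
= 1.26 × 0.4911 × 0.4735 = 0.293
R_B = 0.293 × 3.41 = 0.999 Ω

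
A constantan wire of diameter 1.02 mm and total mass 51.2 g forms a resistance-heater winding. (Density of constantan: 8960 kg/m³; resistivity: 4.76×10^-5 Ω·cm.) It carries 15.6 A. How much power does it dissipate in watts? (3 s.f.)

991 W

ρ = 4.76×10^-5 Ω·cm = 4.76×10^-7 Ω·m
A = π(d/2)² = π(5.1000e-04 m)² = 8.1713e-07 m²
L = m/(density·A) = 0.0512/(8960×8.1713e-07) = 6.993 m
R = ρL/A = (4.76×10^-7)(6.993)/(8.1713e-07) = 4.074 Ω
P = I²R = (15.6)² × 4.074 = 991 W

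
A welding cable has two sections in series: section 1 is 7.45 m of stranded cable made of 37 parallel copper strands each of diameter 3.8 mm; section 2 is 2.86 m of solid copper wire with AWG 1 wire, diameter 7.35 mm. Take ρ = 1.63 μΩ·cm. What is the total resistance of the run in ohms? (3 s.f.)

0.00139 Ω

ρ = 1.63 μΩ·cm = 1.63×10^-8 Ω·m
Section 1: A_strand = π(1.9000e-03)² = 1.134e-05 m²; R₁ = ρL/(N·A_s) = (1.63×10^-8)(7.45)/(37×1.134e-05) = 2.894×10^-4 Ω
Section 2: A = π(7.35/2 mm)² = π(3.6750e-03 m)² = 4.243e-05 m²
R₂ = (1.63×10^-8)(2.86)/(4.243e-05) = 0.001099 Ω
R = R₁ + R₂ = 0.00139 Ω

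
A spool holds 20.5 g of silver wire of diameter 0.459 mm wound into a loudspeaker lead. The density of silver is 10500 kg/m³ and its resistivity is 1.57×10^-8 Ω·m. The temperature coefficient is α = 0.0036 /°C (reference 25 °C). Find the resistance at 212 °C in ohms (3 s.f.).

1.87 Ω

A = π(d/2)² = π(2.2950e-04 m)² = 1.6547e-07 m²
L = m/(density·A) = 0.0205/(10500×1.6547e-07) = 11.8 m
R = ρL/A = (1.57×10^-8)(11.8)/(1.6547e-07) = 1.12 Ω
R(212 °C) = 1.12 × (1 + 0.0036×187) = 1.87 Ω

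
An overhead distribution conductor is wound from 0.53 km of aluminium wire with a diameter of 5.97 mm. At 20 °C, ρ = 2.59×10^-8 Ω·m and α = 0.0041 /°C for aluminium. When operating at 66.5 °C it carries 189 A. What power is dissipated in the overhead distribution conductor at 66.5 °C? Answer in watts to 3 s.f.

A = π(d/2)² = π(2.9850e-03 m)² = 2.799e-05 m²
R₍20₎ = ρL/A = (2.59×10^-8)(530)/(2.799e-05) = 0.4904 Ω
R₍66.5₎ = R₍20₎(1 + αΔT) = 0.4904 × (1 + 0.0041×46.5) = 0.5839 Ω
P = I²R = (189)² × 0.5839 = 20900 W

20900 W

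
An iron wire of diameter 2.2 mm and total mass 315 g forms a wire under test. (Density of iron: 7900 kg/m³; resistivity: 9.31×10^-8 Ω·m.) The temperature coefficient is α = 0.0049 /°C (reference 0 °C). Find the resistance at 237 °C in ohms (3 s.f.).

0.555 Ω

A = π(d/2)² = π(1.1000e-03 m)² = 3.8013e-06 m²
L = m/(density·A) = 0.315/(7900×3.8013e-06) = 10.49 m
R = ρL/A = (9.31×10^-8)(10.49)/(3.8013e-06) = 0.2569 Ω
R(237 °C) = 0.2569 × (1 + 0.0049×237) = 0.555 Ω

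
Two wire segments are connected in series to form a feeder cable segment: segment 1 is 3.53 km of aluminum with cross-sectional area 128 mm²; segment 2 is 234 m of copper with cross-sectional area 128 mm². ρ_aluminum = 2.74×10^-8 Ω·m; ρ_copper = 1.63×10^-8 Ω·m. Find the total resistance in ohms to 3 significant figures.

0.785 Ω

Segment 1: A = 128 mm² = 1.280e-04 m²
R₁ = ρL/A = (2.74×10^-8)(3530)/(1.280e-04) = 0.7556 Ω
R₂ = (1.63×10^-8)(234)/(1.280e-04) = 0.0298 Ω
R = R₁ + R₂ = 0.785 Ω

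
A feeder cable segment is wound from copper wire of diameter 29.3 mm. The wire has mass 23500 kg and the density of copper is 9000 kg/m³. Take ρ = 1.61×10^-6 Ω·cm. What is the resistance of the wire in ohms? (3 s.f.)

ρ = 1.61×10^-6 Ω·cm = 1.61×10^-8 Ω·m
A = π(d/2)² = π(1.4650e-02 m)² = 6.7426e-04 m²
L = m/(density·A) = 23500/(9000×6.7426e-04) = 3873 m
R = ρL/A = (1.61×10^-8)(3873)/(6.7426e-04) = 0.0925 Ω

0.0925 Ω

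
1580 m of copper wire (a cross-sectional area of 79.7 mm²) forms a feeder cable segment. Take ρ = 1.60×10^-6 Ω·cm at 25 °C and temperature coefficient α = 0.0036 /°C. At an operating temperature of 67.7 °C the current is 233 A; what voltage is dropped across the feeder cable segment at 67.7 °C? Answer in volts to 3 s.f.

ρ = 1.60×10^-6 Ω·cm = 1.60×10^-8 Ω·m
A = 79.7 mm² = 7.970e-05 m²
R₍25₎ = ρL/A = (1.60×10^-8)(1580)/(7.970e-05) = 0.3172 Ω
R₍67.7₎ = R₍25₎(1 + αΔT) = 0.3172 × (1 + 0.0036×42.7) = 0.3659 Ω
V = IR = 233 × 0.3659 = 85.3 V

85.3 V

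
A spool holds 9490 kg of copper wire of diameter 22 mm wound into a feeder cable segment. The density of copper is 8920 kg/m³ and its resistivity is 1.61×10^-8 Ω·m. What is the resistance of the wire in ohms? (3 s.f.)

A = π(d/2)² = π(1.1000e-02 m)² = 3.8013e-04 m²
L = m/(density·A) = 9490/(8920×3.8013e-04) = 2799 m
R = ρL/A = (1.61×10^-8)(2799)/(3.8013e-04) = 0.119 Ω

0.119 Ω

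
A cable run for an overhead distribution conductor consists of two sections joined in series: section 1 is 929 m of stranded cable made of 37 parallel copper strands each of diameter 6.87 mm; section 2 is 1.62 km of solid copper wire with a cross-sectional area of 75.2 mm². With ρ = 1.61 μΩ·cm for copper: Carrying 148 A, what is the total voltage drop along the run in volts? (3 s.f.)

52.9 V

ρ = 1.61 μΩ·cm = 1.61×10^-8 Ω·m
Section 1: A_strand = π(3.4350e-03)² = 3.707e-05 m²; R₁ = ρL/(N·A_s) = (1.61×10^-8)(929)/(37×3.707e-05) = 0.01091 Ω
Section 2: A = 75.2 mm² = 7.520e-05 m²
R₂ = (1.61×10^-8)(1620)/(7.520e-05) = 0.3468 Ω
R = R₁ + R₂ = 0.3577 Ω
V = IR = 148 × 0.3577 = 52.9 V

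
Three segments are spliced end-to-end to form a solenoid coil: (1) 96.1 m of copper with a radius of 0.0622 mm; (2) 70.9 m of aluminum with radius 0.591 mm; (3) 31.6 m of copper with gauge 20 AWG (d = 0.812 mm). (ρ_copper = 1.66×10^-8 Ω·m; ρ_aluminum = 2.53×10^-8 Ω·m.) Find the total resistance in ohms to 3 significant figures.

134 Ω

Seg 1: A = πr² = π(6.2200e-05 m)² = 1.215e-08 m²
R_1 = (1.66×10^-8)(96.1)/(1.215e-08) = 131.3 Ω
Seg 2: A = πr² = π(5.9100e-04 m)² = 1.097e-06 m²
R_2 = (2.53×10^-8)(70.9)/(1.097e-06) = 1.635 Ω
Seg 3: A = π(0.812/2 mm)² = π(4.0600e-04 m)² = 5.178e-07 m²
R_3 = (1.66×10^-8)(31.6)/(5.178e-07) = 1.013 Ω
R_total = R_1 + R_2 + R_3 = 134 Ω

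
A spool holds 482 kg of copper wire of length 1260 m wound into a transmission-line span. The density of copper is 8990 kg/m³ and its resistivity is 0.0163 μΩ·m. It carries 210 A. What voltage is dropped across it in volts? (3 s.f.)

101 V

ρ = 0.0163 μΩ·m = 1.63×10^-8 Ω·m
A = m/(density·L) = 482/(8990×1260) = 4.2552e-05 m²
R = ρL/A = (1.63×10^-8)(1260)/(4.2552e-05) = 0.4827 Ω
V = IR = 210 × 0.4827 = 101 V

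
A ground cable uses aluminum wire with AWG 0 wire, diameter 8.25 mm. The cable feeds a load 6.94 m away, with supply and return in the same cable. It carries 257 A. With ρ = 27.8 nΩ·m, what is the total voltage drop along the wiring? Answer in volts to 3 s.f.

ρ = 27.8 nΩ·m = 2.78×10^-8 Ω·m
A = π(8.25/2 mm)² = π(4.1250e-03 m)² = 5.346e-05 m²
Total conductor length (both ways) L = 2 × 6.94 = 13.88 m
R = ρL/A = (2.78×10^-8)(13.88)/(5.346e-05) = 0.007218 Ω
V = IR = 257 × 0.007218 = 1.86 V

1.86 V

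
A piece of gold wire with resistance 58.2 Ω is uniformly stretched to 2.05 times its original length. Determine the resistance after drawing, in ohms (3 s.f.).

245 Ω

Volume constant ⇒ A' = A/k with k = 2.05. R' = ρ(kL)/(A/k) = k²R.
R' = 4.202 × 58.2 = 245 Ω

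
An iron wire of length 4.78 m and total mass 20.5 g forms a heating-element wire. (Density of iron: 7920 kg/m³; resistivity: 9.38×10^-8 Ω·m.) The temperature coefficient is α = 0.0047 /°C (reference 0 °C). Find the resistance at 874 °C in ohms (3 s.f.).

4.23 Ω

A = m/(density·L) = 0.0205/(7920×4.78) = 5.4150e-07 m²
R = ρL/A = (9.38×10^-8)(4.78)/(5.4150e-07) = 0.828 Ω
R(874 °C) = 0.828 × (1 + 0.0047×874) = 4.23 Ω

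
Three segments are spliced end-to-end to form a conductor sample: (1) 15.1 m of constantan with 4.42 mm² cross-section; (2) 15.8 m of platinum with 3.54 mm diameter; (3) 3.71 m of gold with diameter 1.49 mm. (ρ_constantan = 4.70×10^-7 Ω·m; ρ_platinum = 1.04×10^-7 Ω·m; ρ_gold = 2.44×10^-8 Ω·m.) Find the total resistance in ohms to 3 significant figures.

Seg 1: A = 4.42 mm² = 4.420e-06 m²
R_1 = (4.70×10^-7)(15.1)/(4.420e-06) = 1.606 Ω
Seg 2: A = π(d/2)² = π(1.7700e-03 m)² = 9.842e-06 m²
R_2 = (1.04×10^-7)(15.8)/(9.842e-06) = 0.167 Ω
Seg 3: A = π(d/2)² = π(7.4500e-04 m)² = 1.744e-06 m²
R_3 = (2.44×10^-8)(3.71)/(1.744e-06) = 0.05192 Ω
R_total = R_1 + R_2 + R_3 = 1.82 Ω

1.82 Ω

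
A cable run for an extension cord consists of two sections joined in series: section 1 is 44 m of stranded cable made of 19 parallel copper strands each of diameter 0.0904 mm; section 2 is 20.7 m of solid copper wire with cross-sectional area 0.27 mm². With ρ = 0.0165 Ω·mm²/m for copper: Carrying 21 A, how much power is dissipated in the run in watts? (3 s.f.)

ρ = 0.0165 Ω·mm²/m = 1.65×10^-8 Ω·m
Section 1: A_strand = π(4.5200e-05)² = 6.418e-09 m²; R₁ = ρL/(N·A_s) = (1.65×10^-8)(44)/(19×6.418e-09) = 5.953 Ω
Section 2: A = 0.27 mm² = 2.700e-07 m²
R₂ = (1.65×10^-8)(20.7)/(2.700e-07) = 1.265 Ω
R = R₁ + R₂ = 7.218 Ω
P = I²R = (21)² × 7.218 = 3180 W

3180 W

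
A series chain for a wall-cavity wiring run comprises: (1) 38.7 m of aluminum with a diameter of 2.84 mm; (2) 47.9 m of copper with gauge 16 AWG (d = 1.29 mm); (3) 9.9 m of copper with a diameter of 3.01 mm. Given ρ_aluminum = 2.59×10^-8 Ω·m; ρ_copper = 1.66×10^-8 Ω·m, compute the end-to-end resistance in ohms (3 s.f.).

Seg 1: A = π(d/2)² = π(1.4200e-03 m)² = 6.335e-06 m²
R_1 = (2.59×10^-8)(38.7)/(6.335e-06) = 0.1582 Ω
Seg 2: A = π(1.29/2 mm)² = π(6.4500e-04 m)² = 1.307e-06 m²
R_2 = (1.66×10^-8)(47.9)/(1.307e-06) = 0.6084 Ω
Seg 3: A = π(d/2)² = π(1.5050e-03 m)² = 7.116e-06 m²
R_3 = (1.66×10^-8)(9.9)/(7.116e-06) = 0.0231 Ω
R_total = R_1 + R_2 + R_3 = 0.790 Ω

0.790 Ω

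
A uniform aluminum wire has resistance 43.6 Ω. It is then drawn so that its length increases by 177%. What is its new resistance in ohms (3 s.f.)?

335 Ω

k = 1 + 177/100 = 2.77; volume constant ⇒ A' = A/k, so R' = k²R.
R' = 7.673 × 43.6 = 335 Ω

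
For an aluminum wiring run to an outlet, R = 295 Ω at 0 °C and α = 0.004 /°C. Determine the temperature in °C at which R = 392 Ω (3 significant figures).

R = R₀(1 + α(T − T₀)) ⇒ T = T₀ + (R/R₀ − 1)/α
T = 0 + (392/295 − 1)/0.004 = 0 + (0.3288)/0.004 = 82.2 °C

82.2 °C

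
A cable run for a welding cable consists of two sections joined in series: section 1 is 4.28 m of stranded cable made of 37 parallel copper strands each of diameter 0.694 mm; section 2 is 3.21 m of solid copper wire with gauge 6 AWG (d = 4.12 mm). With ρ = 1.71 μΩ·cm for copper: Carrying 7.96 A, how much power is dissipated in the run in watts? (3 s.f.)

0.592 W

ρ = 1.71 μΩ·cm = 1.71×10^-8 Ω·m
Section 1: A_strand = π(3.4700e-04)² = 3.783e-07 m²; R₁ = ρL/(N·A_s) = (1.71×10^-8)(4.28)/(37×3.783e-07) = 0.005229 Ω
Section 2: A = π(4.12/2 mm)² = π(2.0600e-03 m)² = 1.333e-05 m²
R₂ = (1.71×10^-8)(3.21)/(1.333e-05) = 0.004117 Ω
R = R₁ + R₂ = 0.009346 Ω
P = I²R = (7.96)² × 0.009346 = 0.592 W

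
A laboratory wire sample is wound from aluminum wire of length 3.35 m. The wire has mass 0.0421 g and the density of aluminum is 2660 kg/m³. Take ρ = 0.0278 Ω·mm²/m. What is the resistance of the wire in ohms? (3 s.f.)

ρ = 0.0278 Ω·mm²/m = 2.78×10^-8 Ω·m
A = m/(density·L) = 4.210×10^-5/(2660×3.35) = 4.7245e-09 m²
R = ρL/A = (2.78×10^-8)(3.35)/(4.7245e-09) = 19.7 Ω

19.7 Ω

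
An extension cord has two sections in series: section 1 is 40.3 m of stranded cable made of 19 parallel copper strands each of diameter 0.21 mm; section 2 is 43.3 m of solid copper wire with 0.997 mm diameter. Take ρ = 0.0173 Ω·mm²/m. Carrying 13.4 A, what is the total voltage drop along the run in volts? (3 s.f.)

27.1 V

ρ = 0.0173 Ω·mm²/m = 1.73×10^-8 Ω·m
Section 1: A_strand = π(1.0500e-04)² = 3.464e-08 m²; R₁ = ρL/(N·A_s) = (1.73×10^-8)(40.3)/(19×3.464e-08) = 1.059 Ω
Section 2: A = π(d/2)² = π(4.9850e-04 m)² = 7.807e-07 m²
R₂ = (1.73×10^-8)(43.3)/(7.807e-07) = 0.9595 Ω
R = R₁ + R₂ = 2.019 Ω
V = IR = 13.4 × 2.019 = 27.1 V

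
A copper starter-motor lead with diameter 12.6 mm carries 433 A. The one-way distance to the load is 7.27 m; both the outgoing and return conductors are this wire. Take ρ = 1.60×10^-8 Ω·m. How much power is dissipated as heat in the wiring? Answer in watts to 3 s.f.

A = π(d/2)² = π(6.3000e-03 m)² = 1.247e-04 m²
Total conductor length (both ways) L = 2 × 7.27 = 14.54 m
R = ρL/A = (1.60×10^-8)(14.54)/(1.247e-04) = 0.001866 Ω
P = I²R = (433)² × 0.001866 = 350 W

350 W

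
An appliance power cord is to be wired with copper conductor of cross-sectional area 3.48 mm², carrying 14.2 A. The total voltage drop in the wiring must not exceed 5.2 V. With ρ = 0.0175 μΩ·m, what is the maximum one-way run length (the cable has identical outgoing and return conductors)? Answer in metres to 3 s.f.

ρ = 0.0175 μΩ·m = 1.75×10^-8 Ω·m
A = 3.48 mm² = 3.480e-06 m²
L_max = V_max·A/(2·ρI) = (5.2)(3.480e-06)/(2×1.75×10^-8×14.2) = 36.4 m

36.4 m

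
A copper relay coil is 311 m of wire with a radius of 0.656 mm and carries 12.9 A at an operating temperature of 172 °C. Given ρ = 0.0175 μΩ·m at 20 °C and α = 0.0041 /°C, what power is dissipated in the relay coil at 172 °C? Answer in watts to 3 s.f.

ρ = 0.0175 μΩ·m = 1.75×10^-8 Ω·m
A = πr² = π(6.5600e-04 m)² = 1.352e-06 m²
R₍20₎ = ρL/A = (1.75×10^-8)(311)/(1.352e-06) = 4.026 Ω
R₍172₎ = R₍20₎(1 + αΔT) = 4.026 × (1 + 0.0041×152) = 6.535 Ω
P = I²R = (12.9)² × 6.535 = 1090 W

1090 W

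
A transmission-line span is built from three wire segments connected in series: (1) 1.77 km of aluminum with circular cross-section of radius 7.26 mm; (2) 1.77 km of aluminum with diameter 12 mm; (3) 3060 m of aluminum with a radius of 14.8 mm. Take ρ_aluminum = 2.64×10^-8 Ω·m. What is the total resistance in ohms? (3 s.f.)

Seg 1: A = πr² = π(7.2600e-03 m)² = 1.656e-04 m²
R_1 = (2.64×10^-8)(1770)/(1.656e-04) = 0.2822 Ω
Seg 2: A = π(d/2)² = π(6.0000e-03 m)² = 1.131e-04 m²
R_2 = (2.64×10^-8)(1770)/(1.131e-04) = 0.4132 Ω
Seg 3: A = πr² = π(1.4800e-02 m)² = 6.881e-04 m²
R_3 = (2.64×10^-8)(3060)/(6.881e-04) = 0.1174 Ω
R_total = R_1 + R_2 + R_3 = 0.813 Ω

0.813 Ω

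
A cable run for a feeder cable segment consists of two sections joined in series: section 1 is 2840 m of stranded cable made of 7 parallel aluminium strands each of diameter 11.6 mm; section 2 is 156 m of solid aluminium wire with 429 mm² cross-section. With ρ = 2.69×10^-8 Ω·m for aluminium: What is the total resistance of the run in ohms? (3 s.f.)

Section 1: A_strand = π(5.8000e-03)² = 1.057e-04 m²; R₁ = ρL/(N·A_s) = (2.69×10^-8)(2840)/(7×1.057e-04) = 0.1033 Ω
Section 2: A = 429 mm² = 4.290e-04 m²
R₂ = (2.69×10^-8)(156)/(4.290e-04) = 0.009782 Ω
R = R₁ + R₂ = 0.113 Ω

0.113 Ω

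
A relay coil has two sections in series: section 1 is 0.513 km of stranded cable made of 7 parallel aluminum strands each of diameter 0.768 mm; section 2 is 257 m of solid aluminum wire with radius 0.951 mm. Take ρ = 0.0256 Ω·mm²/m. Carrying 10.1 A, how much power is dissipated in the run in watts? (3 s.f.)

ρ = 0.0256 Ω·mm²/m = 2.56×10^-8 Ω·m
Section 1: A_strand = π(3.8400e-04)² = 4.632e-07 m²; R₁ = ρL/(N·A_s) = (2.56×10^-8)(513)/(7×4.632e-07) = 4.05 Ω
Section 2: A = πr² = π(9.5100e-04 m)² = 2.841e-06 m²
R₂ = (2.56×10^-8)(257)/(2.841e-06) = 2.316 Ω
R = R₁ + R₂ = 6.366 Ω
P = I²R = (10.1)² × 6.366 = 649 W

649 W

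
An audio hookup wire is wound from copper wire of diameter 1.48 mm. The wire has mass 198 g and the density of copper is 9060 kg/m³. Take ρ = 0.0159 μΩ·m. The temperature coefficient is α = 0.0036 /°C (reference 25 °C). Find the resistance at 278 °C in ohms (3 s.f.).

ρ = 0.0159 μΩ·m = 1.59×10^-8 Ω·m
A = π(d/2)² = π(7.4000e-04 m)² = 1.7203e-06 m²
L = m/(density·A) = 0.198/(9060×1.7203e-06) = 12.7 m
R = ρL/A = (1.59×10^-8)(12.7)/(1.7203e-06) = 0.1174 Ω
R(278 °C) = 0.1174 × (1 + 0.0036×253) = 0.224 Ω

0.224 Ω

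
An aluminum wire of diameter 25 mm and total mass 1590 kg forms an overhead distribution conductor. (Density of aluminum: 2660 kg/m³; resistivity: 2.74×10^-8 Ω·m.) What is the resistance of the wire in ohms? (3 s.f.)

A = π(d/2)² = π(1.2500e-02 m)² = 4.9087e-04 m²
L = m/(density·A) = 1590/(2660×4.9087e-04) = 1218 m
R = ρL/A = (2.74×10^-8)(1218)/(4.9087e-04) = 0.0680 Ω

0.0680 Ω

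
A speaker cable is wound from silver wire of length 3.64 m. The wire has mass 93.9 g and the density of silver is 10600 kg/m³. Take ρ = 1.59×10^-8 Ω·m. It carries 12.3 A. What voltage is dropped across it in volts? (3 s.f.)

A = m/(density·L) = 0.0939/(10600×3.64) = 2.4337e-06 m²
R = ρL/A = (1.59×10^-8)(3.64)/(2.4337e-06) = 0.02378 Ω
V = IR = 12.3 × 0.02378 = 0.293 V

0.293 V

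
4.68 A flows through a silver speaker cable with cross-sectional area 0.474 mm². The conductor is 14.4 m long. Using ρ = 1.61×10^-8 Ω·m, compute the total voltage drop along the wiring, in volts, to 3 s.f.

2.29 V

A = 0.474 mm² = 4.740e-07 m²
R = ρL/A = (1.61×10^-8)(14.4)/(4.740e-07) = 0.4891 Ω
V = IR = 4.68 × 0.4891 = 2.29 V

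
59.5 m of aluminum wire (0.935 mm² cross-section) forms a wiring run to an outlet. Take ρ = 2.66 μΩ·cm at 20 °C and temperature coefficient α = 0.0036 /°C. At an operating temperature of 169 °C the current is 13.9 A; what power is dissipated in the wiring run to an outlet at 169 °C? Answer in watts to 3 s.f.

502 W

ρ = 2.66 μΩ·cm = 2.66×10^-8 Ω·m
A = 0.935 mm² = 9.350e-07 m²
R₍20₎ = ρL/A = (2.66×10^-8)(59.5)/(9.350e-07) = 1.693 Ω
R₍169₎ = R₍20₎(1 + αΔT) = 1.693 × (1 + 0.0036×149) = 2.601 Ω
P = I²R = (13.9)² × 2.601 = 502 W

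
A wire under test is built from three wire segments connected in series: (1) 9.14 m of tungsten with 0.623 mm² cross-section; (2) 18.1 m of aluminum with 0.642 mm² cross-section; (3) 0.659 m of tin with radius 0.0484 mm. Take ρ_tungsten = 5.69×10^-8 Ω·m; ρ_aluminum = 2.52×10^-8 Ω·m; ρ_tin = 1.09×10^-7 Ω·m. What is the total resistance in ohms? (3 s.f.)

Seg 1: A = 0.623 mm² = 6.230e-07 m²
R_1 = (5.69×10^-8)(9.14)/(6.230e-07) = 0.8348 Ω
Seg 2: A = 0.642 mm² = 6.420e-07 m²
R_2 = (2.52×10^-8)(18.1)/(6.420e-07) = 0.7105 Ω
Seg 3: A = πr² = π(4.8400e-05 m)² = 7.359e-09 m²
R_3 = (1.09×10^-7)(0.659)/(7.359e-09) = 9.76 Ω
R_total = R_1 + R_2 + R_3 = 11.3 Ω

11.3 Ω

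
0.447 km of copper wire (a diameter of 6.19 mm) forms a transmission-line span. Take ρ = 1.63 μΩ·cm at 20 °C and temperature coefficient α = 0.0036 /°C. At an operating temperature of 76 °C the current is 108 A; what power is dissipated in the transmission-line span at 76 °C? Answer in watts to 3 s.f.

3390 W

ρ = 1.63 μΩ·cm = 1.63×10^-8 Ω·m
A = π(d/2)² = π(3.0950e-03 m)² = 3.009e-05 m²
R₍20₎ = ρL/A = (1.63×10^-8)(447)/(3.009e-05) = 0.2421 Ω
R₍76₎ = R₍20₎(1 + αΔT) = 0.2421 × (1 + 0.0036×56) = 0.2909 Ω
P = I²R = (108)² × 0.2909 = 3390 W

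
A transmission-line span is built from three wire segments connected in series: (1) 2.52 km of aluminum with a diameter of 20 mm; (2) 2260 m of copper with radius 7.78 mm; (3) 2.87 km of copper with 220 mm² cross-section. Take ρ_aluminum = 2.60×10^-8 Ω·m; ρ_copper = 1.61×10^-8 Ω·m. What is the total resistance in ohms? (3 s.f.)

Seg 1: A = π(d/2)² = π(1.0000e-02 m)² = 3.142e-04 m²
R_1 = (2.60×10^-8)(2520)/(3.142e-04) = 0.2086 Ω
Seg 2: A = πr² = π(7.7800e-03 m)² = 1.902e-04 m²
R_2 = (1.61×10^-8)(2260)/(1.902e-04) = 0.1913 Ω
Seg 3: A = 220 mm² = 2.200e-04 m²
R_3 = (1.61×10^-8)(2870)/(2.200e-04) = 0.21 Ω
R_total = R_1 + R_2 + R_3 = 0.610 Ω

0.610 Ω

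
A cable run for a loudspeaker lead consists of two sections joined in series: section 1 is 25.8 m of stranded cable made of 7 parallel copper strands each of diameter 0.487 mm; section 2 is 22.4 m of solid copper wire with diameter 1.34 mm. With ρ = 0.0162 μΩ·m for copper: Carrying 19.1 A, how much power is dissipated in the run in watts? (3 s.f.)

211 W

ρ = 0.0162 μΩ·m = 1.62×10^-8 Ω·m
Section 1: A_strand = π(2.4350e-04)² = 1.863e-07 m²; R₁ = ρL/(N·A_s) = (1.62×10^-8)(25.8)/(7×1.863e-07) = 0.3205 Ω
Section 2: A = π(d/2)² = π(6.7000e-04 m)² = 1.410e-06 m²
R₂ = (1.62×10^-8)(22.4)/(1.410e-06) = 0.2573 Ω
R = R₁ + R₂ = 0.5779 Ω
P = I²R = (19.1)² × 0.5779 = 211 W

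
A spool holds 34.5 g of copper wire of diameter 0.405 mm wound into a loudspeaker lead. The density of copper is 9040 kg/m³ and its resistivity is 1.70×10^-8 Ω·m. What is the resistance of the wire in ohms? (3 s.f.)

A = π(d/2)² = π(2.0250e-04 m)² = 1.2882e-07 m²
L = m/(density·A) = 0.0345/(9040×1.2882e-07) = 29.62 m
R = ρL/A = (1.70×10^-8)(29.62)/(1.2882e-07) = 3.91 Ω

3.91 Ω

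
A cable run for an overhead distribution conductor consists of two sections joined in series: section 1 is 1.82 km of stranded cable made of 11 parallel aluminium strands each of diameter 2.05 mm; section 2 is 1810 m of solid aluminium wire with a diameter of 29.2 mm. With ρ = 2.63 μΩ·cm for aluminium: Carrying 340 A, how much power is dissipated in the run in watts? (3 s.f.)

1.61×10^5 W

ρ = 2.63 μΩ·cm = 2.63×10^-8 Ω·m
Section 1: A_strand = π(1.0250e-03)² = 3.301e-06 m²; R₁ = ρL/(N·A_s) = (2.63×10^-8)(1820)/(11×3.301e-06) = 1.318 Ω
Section 2: A = π(d/2)² = π(1.4600e-02 m)² = 6.697e-04 m²
R₂ = (2.63×10^-8)(1810)/(6.697e-04) = 0.07109 Ω
R = R₁ + R₂ = 1.389 Ω
P = I²R = (340)² × 1.389 = 1.61×10^5 W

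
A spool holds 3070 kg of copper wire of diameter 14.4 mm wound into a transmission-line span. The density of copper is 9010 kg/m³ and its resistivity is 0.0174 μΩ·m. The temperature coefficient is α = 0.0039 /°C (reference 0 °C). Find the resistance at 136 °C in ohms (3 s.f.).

0.342 Ω

ρ = 0.0174 μΩ·m = 1.74×10^-8 Ω·m
A = π(d/2)² = π(7.2000e-03 m)² = 1.6286e-04 m²
L = m/(density·A) = 3070/(9010×1.6286e-04) = 2092 m
R = ρL/A = (1.74×10^-8)(2092)/(1.6286e-04) = 0.2235 Ω
R(136 °C) = 0.2235 × (1 + 0.0039×136) = 0.342 Ω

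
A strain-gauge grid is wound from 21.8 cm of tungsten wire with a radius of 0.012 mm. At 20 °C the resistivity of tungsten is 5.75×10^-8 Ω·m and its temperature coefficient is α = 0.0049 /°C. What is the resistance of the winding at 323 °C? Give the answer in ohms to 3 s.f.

A = πr² = π(1.2000e-05 m)² = 4.524e-10 m²
R₍20°C₎ = ρL/A = (5.75×10^-8)(0.218)/(4.524e-10) = 27.71 Ω
R = R₀(1 + αΔT) = 27.71(1 + 0.0049×303) = 68.8 Ω

68.8 Ω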